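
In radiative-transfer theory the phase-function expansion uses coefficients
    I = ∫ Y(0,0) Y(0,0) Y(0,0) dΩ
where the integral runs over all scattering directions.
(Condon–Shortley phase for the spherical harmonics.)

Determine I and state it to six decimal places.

Checks pass: Σm=0; 0 even; l₃=0∈[0,0].
(2·0+1)(2·0+1)(2·0+1) = 1
Δ: 0! 0! 0! / 1! → 1/1
sum: t=0:+1/1 = 1/1
3j²(0 0 0; 0 0 0) = Δ·Π!·Σ² = 1/1  (sign +1)
(m-triple is (0,0,0) — same symbol as above.)
combine: 4πI² = 1·1·1 = 1/1
take √, sign +1: I = 0.28209479

0.282095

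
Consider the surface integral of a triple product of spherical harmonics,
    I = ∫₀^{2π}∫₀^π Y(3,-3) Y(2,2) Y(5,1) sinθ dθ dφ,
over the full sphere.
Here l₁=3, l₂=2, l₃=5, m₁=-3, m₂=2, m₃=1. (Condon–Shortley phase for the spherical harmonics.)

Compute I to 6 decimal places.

-0.023961

Checks pass: Σm=0; 10 even; l₃=5∈[1,5].
(2·3+1)(2·2+1)(2·5+1) = 385
Δ: 0! 6! 4! / 11! → 1/2310
sum: t=0:+1/144 = 1/144
3j²(3 2 5; 0 0 0) = Δ·Π!·Σ² = 10/231  (sign -1)
sum: t=0:+1/17280 = 1/17280
3j²(3 2 5; -3 2 1) = Δ·Π!·Σ² = 1/2310  (sign +1)
combine: 4πI² = 385·10/231·1/2310 = 5/693
take √, sign -1: I = -0.02396147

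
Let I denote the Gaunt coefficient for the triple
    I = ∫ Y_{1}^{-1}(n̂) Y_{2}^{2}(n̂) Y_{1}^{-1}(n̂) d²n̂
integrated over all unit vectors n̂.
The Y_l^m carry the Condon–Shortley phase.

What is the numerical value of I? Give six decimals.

0.309019

Rules hold: Σm=0, L=4 even, 1≤1≤3.
N = 3·5·3 = 45
Δ = 2!·0!·2!/5! = 1/30
Racah Σ t=1..1: t=1:−1/1 = -1/1
⇒ 3j(1 2 1; 0 0 0)² = 2/15, sgn +1
Racah Σ t=2..2: t=2:+1/4 = 1/4
⇒ 3j(1 2 1; -1 2 -1)² = 1/5, sgn +1
4πI² = N·(3j₀)²·(3jₘ)² = 6/5
I = +1·√(1.2/4π) = 0.30901936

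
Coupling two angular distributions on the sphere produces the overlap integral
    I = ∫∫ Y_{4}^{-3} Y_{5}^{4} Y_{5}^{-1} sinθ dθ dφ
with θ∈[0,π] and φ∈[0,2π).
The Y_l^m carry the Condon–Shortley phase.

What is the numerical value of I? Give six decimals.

-0.168084

m-sum 0 ✓  L=14 even ✓  1≤5≤9 ✓
Π(2lᵢ+1) = 9×11×11 = 1089
triangle coeff Δ(4,5,5) = 1/3153150
Σ_t [0,4]: t=0:+1/69120 t=1:−1/1728 t=2:+1/576 t=3:−1/1728 t=4:+1/69120 = 7/11520
(3j)²=2/143 [(4 5 5; 0 0 0)], sign=-1
Σ_t [3,4]: t=3:−1/103680 t=4:+1/17280 = 1/20736
(3j)²=10/429 [(4 5 5; -3 4 -1)], sign=+1
⇒ 4πI² = 60/169
I = (-1)√(60/169/(4π)) = -0.16808437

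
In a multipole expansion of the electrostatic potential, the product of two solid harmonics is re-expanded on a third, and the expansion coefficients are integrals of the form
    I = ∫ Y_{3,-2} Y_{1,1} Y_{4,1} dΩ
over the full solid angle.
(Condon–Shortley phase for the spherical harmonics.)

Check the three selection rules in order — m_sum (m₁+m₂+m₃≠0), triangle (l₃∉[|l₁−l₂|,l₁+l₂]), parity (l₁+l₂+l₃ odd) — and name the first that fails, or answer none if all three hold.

azimuthal sum: -2 + 1 + 1 = 0  ✓
2 ≤ 4 ≤ 4 (triangle on l)  ✓
L = 3 + 1 + 4 = 8 (even)  ✓

none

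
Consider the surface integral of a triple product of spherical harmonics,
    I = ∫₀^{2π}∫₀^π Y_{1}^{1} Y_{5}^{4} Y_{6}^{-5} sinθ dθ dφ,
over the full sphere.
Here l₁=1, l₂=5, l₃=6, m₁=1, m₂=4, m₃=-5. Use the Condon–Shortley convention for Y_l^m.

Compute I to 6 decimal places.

Checks pass: Σm=0; 12 even; l₃=6∈[4,6].
(2·1+1)(2·5+1)(2·6+1) = 429
Δ: 0! 2! 10! / 13! → 1/858
sum: t=0:+1/14400 = 1/14400
3j²(1 5 6; 0 0 0) = Δ·Π!·Σ² = 6/143  (sign +1)
sum: t=0:+1/725760 = 1/725760
3j²(1 5 6; 1 4 -5) = Δ·Π!·Σ² = 5/78  (sign -1)
combine: 4πI² = 429·6/143·5/78 = 15/13
take √, sign -1: I = -0.30301841

-0.303018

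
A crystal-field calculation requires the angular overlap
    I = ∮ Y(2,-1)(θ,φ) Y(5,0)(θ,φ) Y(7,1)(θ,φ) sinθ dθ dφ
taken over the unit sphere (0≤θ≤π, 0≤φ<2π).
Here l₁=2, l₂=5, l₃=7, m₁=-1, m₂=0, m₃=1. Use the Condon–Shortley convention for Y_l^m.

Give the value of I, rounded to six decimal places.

Rules hold: Σm=0, L=14 even, 3≤7≤7.
N = 5·11·15 = 825
Δ = 0!·4!·10!/15! = 1/15015
Racah Σ t=0..0: t=0:+1/57600 = 1/57600
⇒ 3j(2 5 7; 0 0 0)² = 21/715, sgn -1
Racah Σ t=0..0: t=0:+1/86400 = 1/86400
⇒ 3j(2 5 7; -1 0 1)² = 16/715, sgn +1
4πI² = N·(3j₀)²·(3jₘ)² = 1008/1859
I = -1·√(0.542227/4π) = -0.20772350

-0.207724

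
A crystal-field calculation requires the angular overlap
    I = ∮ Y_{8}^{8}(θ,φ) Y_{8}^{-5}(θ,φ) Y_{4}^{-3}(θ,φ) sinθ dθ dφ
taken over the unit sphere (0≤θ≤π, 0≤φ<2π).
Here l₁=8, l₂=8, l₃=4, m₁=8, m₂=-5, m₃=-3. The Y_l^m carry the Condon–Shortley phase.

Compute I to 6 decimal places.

-0.089083

Rules hold: Σm=0, L=20 even, 0≤4≤16.
N = 17·17·9 = 2601
Δ = 12!·4!·4!/21! = 1/185175900
Racah Σ t=4..8: t=4:+1/557383680 t=5:−1/21772800 t=6:+1/8294400 t=7:−1/21772800 t=8:+1/557383680 = 1/30965760
⇒ 3j(8 8 4; 0 0 0)² = 36/4199, sgn +1
Racah Σ t=0..0: t=0:+1/68976230400 = 1/68976230400
⇒ 3j(8 8 4; 8 -5 -3)² = 13/2907, sgn -1
4πI² = N·(3j₀)²·(3jₘ)² = 36/361
I = -1·√(0.099723/4π) = -0.08908257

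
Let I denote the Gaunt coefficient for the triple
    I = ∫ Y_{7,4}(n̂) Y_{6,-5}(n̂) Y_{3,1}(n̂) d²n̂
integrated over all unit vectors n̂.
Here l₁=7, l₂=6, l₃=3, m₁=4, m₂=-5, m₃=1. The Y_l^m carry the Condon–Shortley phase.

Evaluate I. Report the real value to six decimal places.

Checks pass: Σm=0; 16 even; l₃=3∈[1,13].
(2·7+1)(2·6+1)(2·3+1) = 1365
Δ: 10! 4! 2! / 17! → 1/2042040
sum: t=4:+1/207360 t=5:−1/57600 t=6:+1/207360 = -1/129600
3j²(7 6 3; 0 0 0) = Δ·Π!·Σ² = 168/12155  (sign +1)
sum: t=0:+1/21772800 t=1:−1/2903040 = -13/43545600
3j²(7 6 3; 4 -5 1) = Δ·Π!·Σ² = 143/7140  (sign -1)
combine: 4πI² = 1365·168/12155·143/7140 = 546/1445
take √, sign -1: I = -0.17340334

-0.173403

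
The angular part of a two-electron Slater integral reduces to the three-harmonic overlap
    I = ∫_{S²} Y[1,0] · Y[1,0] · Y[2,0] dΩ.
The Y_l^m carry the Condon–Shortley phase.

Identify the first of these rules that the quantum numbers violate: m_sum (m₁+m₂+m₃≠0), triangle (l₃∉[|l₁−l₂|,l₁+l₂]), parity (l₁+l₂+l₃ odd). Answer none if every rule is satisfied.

none

azimuthal sum: 0 + 0 + 0 = 0  ✓
0 ≤ 2 ≤ 2 (triangle on l)  ✓
L = 1 + 1 + 2 = 4 (even)  ✓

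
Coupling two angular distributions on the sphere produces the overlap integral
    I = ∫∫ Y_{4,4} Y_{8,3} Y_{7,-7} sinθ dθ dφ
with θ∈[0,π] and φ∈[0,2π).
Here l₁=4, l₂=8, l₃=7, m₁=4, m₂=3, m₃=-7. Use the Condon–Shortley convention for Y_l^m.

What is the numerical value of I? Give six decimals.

L=19 odd ⇒ parity kills the (l;000) factor ⇒ I = 0

0.000000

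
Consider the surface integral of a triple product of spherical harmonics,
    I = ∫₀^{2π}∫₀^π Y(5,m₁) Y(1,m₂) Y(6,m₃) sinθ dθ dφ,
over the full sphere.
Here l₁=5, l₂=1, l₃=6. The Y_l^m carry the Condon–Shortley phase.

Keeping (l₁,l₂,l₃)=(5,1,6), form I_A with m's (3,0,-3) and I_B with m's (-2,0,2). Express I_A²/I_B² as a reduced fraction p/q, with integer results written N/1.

l's match ⇒ only the (l;m) 3-j factors differ between A and B.
A: triangle coeff Δ(5,1,6) = 1/858; Σ_t [0,0]: t=0:+1/80640 = 1/80640; (3j)²=9/286 [(5 1 6; 3 0 -3)], sign=-1
B: triangle coeff Δ(5,1,6) = 1/858; Σ_t [0,0]: t=0:+1/30240 = 1/30240; (3j)²=16/429 [(5 1 6; -2 0 2)], sign=+1
I_A²/I_B² = (9/286)/(16/429) = 27/32

27/32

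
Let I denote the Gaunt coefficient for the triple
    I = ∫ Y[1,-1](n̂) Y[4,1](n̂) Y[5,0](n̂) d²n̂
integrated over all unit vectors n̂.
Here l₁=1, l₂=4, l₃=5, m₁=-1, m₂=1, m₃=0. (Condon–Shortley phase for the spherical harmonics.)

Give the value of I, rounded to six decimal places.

0.155288

m-sum 0 ✓  L=10 even ✓  3≤5≤5 ✓
Π(2lᵢ+1) = 3×9×11 = 297
triangle coeff Δ(1,4,5) = 1/495
Σ_t [0,0]: t=0:+1/576 = 1/576
(3j)²=5/99 [(1 4 5; 0 0 0)], sign=-1
Σ_t [0,0]: t=0:+1/1440 = 1/1440
(3j)²=2/99 [(1 4 5; -1 1 0)], sign=-1
⇒ 4πI² = 10/33
I = (+1)√(10/33/(4π)) = 0.15528807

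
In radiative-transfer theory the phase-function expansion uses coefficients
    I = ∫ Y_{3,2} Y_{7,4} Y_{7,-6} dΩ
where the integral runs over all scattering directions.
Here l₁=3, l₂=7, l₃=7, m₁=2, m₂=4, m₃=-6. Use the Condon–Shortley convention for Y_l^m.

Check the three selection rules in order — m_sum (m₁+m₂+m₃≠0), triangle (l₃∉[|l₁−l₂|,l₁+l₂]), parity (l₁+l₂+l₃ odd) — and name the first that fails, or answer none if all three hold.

parity

m₁+m₂+m₃ = 2 + 4 − 6 = 0  ✓
triangle: |3−7|=4 ≤ l₃=7 ≤ 3+7=10  ✓
parity: l₁+l₂+l₃ = 17 is odd  ✗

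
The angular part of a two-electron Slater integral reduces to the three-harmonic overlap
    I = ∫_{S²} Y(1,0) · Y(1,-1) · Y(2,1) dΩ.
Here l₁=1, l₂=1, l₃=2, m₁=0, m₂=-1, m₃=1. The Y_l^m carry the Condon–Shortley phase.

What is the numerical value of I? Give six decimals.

-0.218510

m-sum 0 ✓  L=4 even ✓  0≤2≤2 ✓
Π(2lᵢ+1) = 3×3×5 = 45
triangle coeff Δ(1,1,2) = 1/30
Σ_t [0,0]: t=0:+1/1 = 1/1
(3j)²=2/15 [(1 1 2; 0 0 0)], sign=+1
Σ_t [0,0]: t=0:+1/2 = 1/2
(3j)²=1/10 [(1 1 2; 0 -1 1)], sign=-1
⇒ 4πI² = 3/5
I = (-1)√(3/5/(4π)) = -0.21850969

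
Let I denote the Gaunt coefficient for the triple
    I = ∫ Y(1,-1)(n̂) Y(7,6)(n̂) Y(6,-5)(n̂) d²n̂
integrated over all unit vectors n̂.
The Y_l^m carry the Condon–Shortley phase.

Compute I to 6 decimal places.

Rules hold: Σm=0, L=14 even, 6≤6≤8.
N = 3·15·13 = 585
Δ = 2!·0!·12!/15! = 1/1365
Racah Σ t=1..1: t=1:−1/518400 = -1/518400
⇒ 3j(1 7 6; 0 0 0)² = 7/195, sgn -1
Racah Σ t=2..2: t=2:+1/79833600 = 1/79833600
⇒ 3j(1 7 6; -1 6 -5)² = 2/35, sgn -1
4πI² = N·(3j₀)²·(3jₘ)² = 6/5
I = +1·√(1.2/4π) = 0.30901936

0.309019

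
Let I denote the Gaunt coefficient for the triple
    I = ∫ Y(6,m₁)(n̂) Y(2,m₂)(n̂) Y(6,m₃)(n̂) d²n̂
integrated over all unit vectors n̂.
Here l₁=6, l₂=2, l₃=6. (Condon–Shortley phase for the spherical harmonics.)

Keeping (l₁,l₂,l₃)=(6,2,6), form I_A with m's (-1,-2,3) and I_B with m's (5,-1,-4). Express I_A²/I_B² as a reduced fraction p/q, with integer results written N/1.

Same 6,2,6: normalisation and zero-m 3j drop out of the ratio.
A: Δ: 2! 10! 2! / 15! → 1/90090; sum: t=0:+1/120960 = 1/120960; 3j²(6 2 6; -1 -2 3) = Δ·Π!·Σ² = 24/1001  (sign -1)
B: Δ: 2! 10! 2! / 15! → 1/90090; sum: t=0:+1/725760 t=1:−1/7257600 = 1/806400; 3j²(6 2 6; 5 -1 -4) = Δ·Π!·Σ² = 27/910  (sign +1)
I_A²/I_B² = (24/1001)/(27/910) = 80/99

80/99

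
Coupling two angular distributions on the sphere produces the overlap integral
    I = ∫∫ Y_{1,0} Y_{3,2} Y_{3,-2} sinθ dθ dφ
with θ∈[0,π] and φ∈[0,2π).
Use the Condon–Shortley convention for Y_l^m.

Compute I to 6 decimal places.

l₁+l₂+l₃=7 is odd: 3j(l;000)=0 ⇒ I=0

0.000000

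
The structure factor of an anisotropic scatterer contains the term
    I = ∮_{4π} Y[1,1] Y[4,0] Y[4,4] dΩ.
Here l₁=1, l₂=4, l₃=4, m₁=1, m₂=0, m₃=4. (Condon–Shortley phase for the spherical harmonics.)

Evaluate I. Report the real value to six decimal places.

0.000000

Σmᵢ = 5 ≠ 0, so the φ-integral vanishes; I = 0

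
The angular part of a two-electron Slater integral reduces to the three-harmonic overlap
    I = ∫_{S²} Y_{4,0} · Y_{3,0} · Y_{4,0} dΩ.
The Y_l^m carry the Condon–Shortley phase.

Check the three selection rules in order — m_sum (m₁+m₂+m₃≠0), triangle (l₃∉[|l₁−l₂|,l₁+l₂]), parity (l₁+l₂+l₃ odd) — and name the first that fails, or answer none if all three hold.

parity

azimuthal sum: 0 + 0 + 0 = 0  ✓
1 ≤ 4 ≤ 7 (triangle on l)  ✓
L = 4 + 3 + 4 = 11 (odd)  ✗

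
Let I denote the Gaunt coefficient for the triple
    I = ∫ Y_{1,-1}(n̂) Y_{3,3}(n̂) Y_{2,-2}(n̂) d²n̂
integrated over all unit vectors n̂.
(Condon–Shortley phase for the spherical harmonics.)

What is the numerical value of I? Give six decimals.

-0.319865

Rules hold: Σm=0, L=6 even, 2≤2≤4.
N = 3·7·5 = 105
Δ = 2!·0!·4!/7! = 1/105
Racah Σ t=1..1: t=1:−1/4 = -1/4
⇒ 3j(1 3 2; 0 0 0)² = 3/35, sgn -1
Racah Σ t=2..2: t=2:+1/48 = 1/48
⇒ 3j(1 3 2; -1 3 -2)² = 1/7, sgn +1
4πI² = N·(3j₀)²·(3jₘ)² = 9/7
I = -1·√(1.28571/4π) = -0.31986543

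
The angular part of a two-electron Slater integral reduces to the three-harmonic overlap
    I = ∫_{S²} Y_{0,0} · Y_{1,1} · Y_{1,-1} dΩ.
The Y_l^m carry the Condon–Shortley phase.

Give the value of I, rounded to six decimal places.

-0.282095

m-sum 0 ✓  L=2 even ✓  1≤1≤1 ✓
Π(2lᵢ+1) = 1×3×3 = 9
triangle coeff Δ(0,1,1) = 1/3
Σ_t [0,0]: t=0:+1/1 = 1/1
(3j)²=1/3 [(0 1 1; 0 0 0)], sign=-1
Σ_t [0,0]: t=0:+1/2 = 1/2
(3j)²=1/3 [(0 1 1; 0 1 -1)], sign=+1
⇒ 4πI² = 1/1
I = (-1)√(1/1/(4π)) = -0.28209479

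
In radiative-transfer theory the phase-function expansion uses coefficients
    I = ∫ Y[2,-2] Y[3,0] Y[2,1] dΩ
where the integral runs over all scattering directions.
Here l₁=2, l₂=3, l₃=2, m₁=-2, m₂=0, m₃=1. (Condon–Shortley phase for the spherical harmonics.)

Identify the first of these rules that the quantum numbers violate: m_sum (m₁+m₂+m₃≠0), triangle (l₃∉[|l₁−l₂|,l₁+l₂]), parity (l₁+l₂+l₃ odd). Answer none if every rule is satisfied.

m_sum

azimuthal sum: -2 + 0 + 1 = -1  ✗
1 ≤ 2 ≤ 5 (triangle on l)
L = 2 + 3 + 2 = 7 (odd)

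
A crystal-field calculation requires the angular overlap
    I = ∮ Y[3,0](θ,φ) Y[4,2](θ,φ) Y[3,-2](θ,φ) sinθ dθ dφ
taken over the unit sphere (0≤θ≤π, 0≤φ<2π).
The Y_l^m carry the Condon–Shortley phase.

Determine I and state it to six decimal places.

Checks pass: Σm=0; 10 even; l₃=3∈[1,7].
(2·3+1)(2·4+1)(2·3+1) = 441
Δ: 4! 2! 4! / 11! → 1/34650
sum: t=1:−1/72 t=2:+1/16 t=3:−1/72 = 5/144
3j²(3 4 3; 0 0 0) = Δ·Π!·Σ² = 2/77  (sign -1)
sum: t=2:+1/96 t=3:−1/72 = -1/288
3j²(3 4 3; 0 2 -2) = Δ·Π!·Σ² = 1/462  (sign +1)
combine: 4πI² = 441·2/77·1/462 = 3/121
take √, sign -1: I = -0.04441841

-0.044418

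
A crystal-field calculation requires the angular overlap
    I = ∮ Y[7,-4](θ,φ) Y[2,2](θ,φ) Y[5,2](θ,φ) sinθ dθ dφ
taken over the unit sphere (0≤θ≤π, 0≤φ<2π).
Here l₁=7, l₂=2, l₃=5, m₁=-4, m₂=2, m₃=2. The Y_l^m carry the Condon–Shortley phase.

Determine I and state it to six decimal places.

0.205860

Rules hold: Σm=0, L=14 even, 5≤5≤9.
N = 15·5·11 = 825
Δ = 4!·10!·0!/15! = 1/15015
Racah Σ t=2..2: t=2:+1/57600 = 1/57600
⇒ 3j(7 2 5; 0 0 0)² = 21/715, sgn -1
Racah Σ t=4..4: t=4:+1/725760 = 1/725760
⇒ 3j(7 2 5; -4 2 2)² = 2/91, sgn -1
4πI² = N·(3j₀)²·(3jₘ)² = 90/169
I = +1·√(0.532544/4π) = 0.20586047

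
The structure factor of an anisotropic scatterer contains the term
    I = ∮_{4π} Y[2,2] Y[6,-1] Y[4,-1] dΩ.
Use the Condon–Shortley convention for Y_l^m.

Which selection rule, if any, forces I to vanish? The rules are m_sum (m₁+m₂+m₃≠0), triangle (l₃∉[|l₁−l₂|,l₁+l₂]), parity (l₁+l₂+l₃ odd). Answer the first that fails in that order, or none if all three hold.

none

azimuthal sum: 2 − 1 − 1 = 0  ✓
4 ≤ 4 ≤ 8 (triangle on l)  ✓
L = 2 + 6 + 4 = 12 (even)  ✓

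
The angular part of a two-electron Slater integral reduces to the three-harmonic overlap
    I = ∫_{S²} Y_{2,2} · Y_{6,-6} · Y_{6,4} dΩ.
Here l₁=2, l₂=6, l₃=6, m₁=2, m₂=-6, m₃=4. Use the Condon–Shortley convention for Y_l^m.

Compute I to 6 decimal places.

m-sum 0 ✓  L=14 even ✓  4≤6≤8 ✓
Π(2lᵢ+1) = 5×13×13 = 845
triangle coeff Δ(2,6,6) = 1/90090
Σ_t [0,2]: t=0:+1/69120 t=1:−1/14400 t=2:+1/69120 = -7/172800
(3j)²=14/715 [(2 6 6; 0 0 0)], sign=-1
Σ_t [0,0]: t=0:+1/14515200 = 1/14515200
(3j)²=2/455 [(2 6 6; 2 -6 4)], sign=+1
⇒ 4πI² = 4/55
I = (-1)√(4/55/(4π)) = -0.07607531

-0.076075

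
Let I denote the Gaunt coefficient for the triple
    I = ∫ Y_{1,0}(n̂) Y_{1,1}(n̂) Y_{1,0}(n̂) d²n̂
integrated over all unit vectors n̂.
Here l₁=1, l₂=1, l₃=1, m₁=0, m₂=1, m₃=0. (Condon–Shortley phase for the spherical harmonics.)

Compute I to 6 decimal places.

0 + 1 + 0 = 1 ≠ 0: azimuthal integral kills it; I = 0

0.000000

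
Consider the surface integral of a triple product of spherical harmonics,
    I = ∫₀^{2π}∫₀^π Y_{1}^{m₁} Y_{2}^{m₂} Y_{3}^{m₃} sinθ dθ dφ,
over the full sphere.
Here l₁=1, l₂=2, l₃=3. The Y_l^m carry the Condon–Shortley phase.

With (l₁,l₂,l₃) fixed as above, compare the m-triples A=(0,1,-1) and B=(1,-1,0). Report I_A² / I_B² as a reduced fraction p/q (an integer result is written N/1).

l's match ⇒ only the (l;m) 3-j factors differ between A and B.
A: triangle coeff Δ(1,2,3) = 1/105; Σ_t [0,0]: t=0:+1/6 = 1/6; (3j)²=8/105 [(1 2 3; 0 1 -1)], sign=+1
B: triangle coeff Δ(1,2,3) = 1/105; Σ_t [0,0]: t=0:+1/12 = 1/12; (3j)²=1/35 [(1 2 3; 1 -1 0)], sign=-1
I_A²/I_B² = (8/105)/(1/35) = 8/3

8/3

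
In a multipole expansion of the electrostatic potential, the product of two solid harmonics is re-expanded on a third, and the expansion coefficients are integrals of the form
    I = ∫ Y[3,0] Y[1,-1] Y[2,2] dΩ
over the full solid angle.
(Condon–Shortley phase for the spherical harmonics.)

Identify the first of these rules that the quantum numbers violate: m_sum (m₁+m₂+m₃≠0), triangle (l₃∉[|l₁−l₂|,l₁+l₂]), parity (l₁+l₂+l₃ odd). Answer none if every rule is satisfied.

m_sum

m₁+m₂+m₃ = 0 − 1 + 2 = 1  ✗
triangle: |3−1|=2 ≤ l₃=2 ≤ 3+1=4
parity: l₁+l₂+l₃ = 6 is even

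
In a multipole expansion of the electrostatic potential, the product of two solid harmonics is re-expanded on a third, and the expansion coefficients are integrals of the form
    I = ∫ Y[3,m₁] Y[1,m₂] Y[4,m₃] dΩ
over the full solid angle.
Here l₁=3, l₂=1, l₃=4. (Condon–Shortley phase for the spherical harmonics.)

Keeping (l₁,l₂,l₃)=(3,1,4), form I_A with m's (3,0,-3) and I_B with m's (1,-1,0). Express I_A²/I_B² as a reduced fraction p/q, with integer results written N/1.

7/6

Shared (l₁,l₂,l₃)=(3,1,4): N and (l;000)² cancel in I_A²/I_B².
A: Δ = 0!·6!·2!/9! = 1/252; Racah Σ t=0..0: t=0:+1/720 = 1/720; ⇒ 3j(3 1 4; 3 0 -3)² = 1/36, sgn -1
B: Δ = 0!·6!·2!/9! = 1/252; Racah Σ t=0..0: t=0:+1/96 = 1/96; ⇒ 3j(3 1 4; 1 -1 0)² = 1/42, sgn +1
I_A²/I_B² = (1/36)/(1/42) = 7/6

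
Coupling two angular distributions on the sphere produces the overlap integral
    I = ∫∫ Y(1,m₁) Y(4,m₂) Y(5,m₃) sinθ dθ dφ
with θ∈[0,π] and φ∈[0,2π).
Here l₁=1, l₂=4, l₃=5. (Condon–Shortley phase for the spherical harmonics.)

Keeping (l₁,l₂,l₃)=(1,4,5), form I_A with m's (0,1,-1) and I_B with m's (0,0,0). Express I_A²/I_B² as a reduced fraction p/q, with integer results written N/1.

Same 1,4,5: normalisation and zero-m 3j drop out of the ratio.
A: Δ: 0! 2! 8! / 11! → 1/495; sum: t=0:+1/720 = 1/720; 3j²(1 4 5; 0 1 -1) = Δ·Π!·Σ² = 8/165  (sign +1)
B: Δ: 0! 2! 8! / 11! → 1/495; sum: t=0:+1/576 = 1/576; 3j²(1 4 5; 0 0 0) = Δ·Π!·Σ² = 5/99  (sign -1)
I_A²/I_B² = (8/165)/(5/99) = 24/25

24/25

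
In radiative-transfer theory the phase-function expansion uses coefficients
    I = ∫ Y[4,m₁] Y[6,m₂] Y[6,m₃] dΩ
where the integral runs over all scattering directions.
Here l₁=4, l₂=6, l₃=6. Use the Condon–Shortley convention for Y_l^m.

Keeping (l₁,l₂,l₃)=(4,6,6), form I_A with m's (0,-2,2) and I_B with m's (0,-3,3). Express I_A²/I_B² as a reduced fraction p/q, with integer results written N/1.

Same 4,6,6: normalisation and zero-m 3j drop out of the ratio.
A: Δ: 4! 4! 8! / 17! → 1/15315300; sum: t=0:+1/331776 t=1:−1/25920 t=2:+1/23040 t=3:−1/181440 t=4:+1/23224320 = 11/4644864; 3j²(4 6 6; 0 -2 2) = Δ·Π!·Σ² = 11/55692  (sign +1)
B: Δ: 4! 4! 8! / 17! → 1/15315300; sum: t=0:+1/414720 t=1:−1/51840 t=2:+1/80640 t=3:−1/1451520 = -1/193536; 3j²(4 6 6; 0 -3 3) = Δ·Π!·Σ² = 81/17017  (sign +1)
I_A²/I_B² = (11/55692)/(81/17017) = 121/2916

121/2916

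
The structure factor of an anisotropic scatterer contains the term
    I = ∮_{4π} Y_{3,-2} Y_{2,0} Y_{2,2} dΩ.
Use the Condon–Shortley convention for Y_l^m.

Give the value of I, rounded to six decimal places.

0.000000

Σlᵢ=7 odd — θ-integrand is odd under cosθ→−cosθ; I=0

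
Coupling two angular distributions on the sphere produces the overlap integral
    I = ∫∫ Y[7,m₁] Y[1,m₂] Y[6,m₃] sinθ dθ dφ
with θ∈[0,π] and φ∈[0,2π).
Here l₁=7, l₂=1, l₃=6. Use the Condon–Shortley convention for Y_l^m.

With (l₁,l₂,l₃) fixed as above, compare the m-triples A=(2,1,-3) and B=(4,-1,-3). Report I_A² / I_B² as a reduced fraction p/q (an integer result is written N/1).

l's match ⇒ only the (l;m) 3-j factors differ between A and B.
A: triangle coeff Δ(7,1,6) = 1/1365; Σ_t [2,2]: t=2:+1/4354560 = 1/4354560; (3j)²=2/273 [(7 1 6; 2 1 -3)], sign=-1
B: triangle coeff Δ(7,1,6) = 1/1365; Σ_t [0,0]: t=0:+1/4354560 = 1/4354560; (3j)²=11/273 [(7 1 6; 4 -1 -3)], sign=-1
I_A²/I_B² = (2/273)/(11/273) = 2/11

2/11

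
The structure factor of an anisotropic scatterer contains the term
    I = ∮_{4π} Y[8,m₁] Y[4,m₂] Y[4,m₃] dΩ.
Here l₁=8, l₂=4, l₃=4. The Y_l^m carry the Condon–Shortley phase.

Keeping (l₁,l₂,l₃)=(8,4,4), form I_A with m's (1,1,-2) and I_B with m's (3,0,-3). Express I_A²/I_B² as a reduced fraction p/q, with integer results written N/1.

294/275

Shared (l₁,l₂,l₃)=(8,4,4): N and (l;000)² cancel in I_A²/I_B².
A: Δ = 8!·8!·0!/17! = 1/218790; Racah Σ t=5..5: t=5:−1/1036800 = -1/1036800; ⇒ 3j(8 4 4; 1 1 -2)² = 98/12155, sgn -1
B: Δ = 8!·8!·0!/17! = 1/218790; Racah Σ t=4..4: t=4:+1/2903040 = 1/2903040; ⇒ 3j(8 4 4; 3 0 -3)² = 5/663, sgn -1
I_A²/I_B² = (98/12155)/(5/663) = 294/275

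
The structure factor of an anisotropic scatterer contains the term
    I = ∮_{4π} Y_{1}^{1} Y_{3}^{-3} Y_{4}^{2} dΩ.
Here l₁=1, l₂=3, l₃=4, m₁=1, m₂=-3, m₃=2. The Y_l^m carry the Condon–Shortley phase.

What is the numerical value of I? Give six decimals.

0.061558

m-sum 0 ✓  L=8 even ✓  2≤4≤4 ✓
Π(2lᵢ+1) = 3×7×9 = 189
triangle coeff Δ(1,3,4) = 1/252
Σ_t [0,0]: t=0:+1/36 = 1/36
(3j)²=4/63 [(1 3 4; 0 0 0)], sign=+1
Σ_t [0,0]: t=0:+1/1440 = 1/1440
(3j)²=1/252 [(1 3 4; 1 -3 2)], sign=+1
⇒ 4πI² = 1/21
I = (+1)√(1/21/(4π)) = 0.06155813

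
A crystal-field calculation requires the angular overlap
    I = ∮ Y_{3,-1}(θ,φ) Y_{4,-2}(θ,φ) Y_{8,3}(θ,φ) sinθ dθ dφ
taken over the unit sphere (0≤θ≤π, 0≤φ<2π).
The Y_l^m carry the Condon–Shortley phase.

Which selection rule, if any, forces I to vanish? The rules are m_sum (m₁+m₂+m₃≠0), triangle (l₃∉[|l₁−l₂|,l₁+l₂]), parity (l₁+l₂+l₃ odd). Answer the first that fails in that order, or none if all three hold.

Σmᵢ = 0  ✓
l₃∈[|l₁−l₂|,l₁+l₂]=[1,7], have l₃=8  ✗
Σlᵢ = 15 ⇒ odd

triangle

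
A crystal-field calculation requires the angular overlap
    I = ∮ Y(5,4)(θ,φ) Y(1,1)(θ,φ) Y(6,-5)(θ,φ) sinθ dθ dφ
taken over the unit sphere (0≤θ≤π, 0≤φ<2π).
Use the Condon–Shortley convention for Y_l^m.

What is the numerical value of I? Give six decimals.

-0.303018

Checks pass: Σm=0; 12 even; l₃=6∈[4,6].
(2·5+1)(2·1+1)(2·6+1) = 429
Δ: 0! 10! 2! / 13! → 1/858
sum: t=0:+1/14400 = 1/14400
3j²(5 1 6; 0 0 0) = Δ·Π!·Σ² = 6/143  (sign +1)
sum: t=0:+1/725760 = 1/725760
3j²(5 1 6; 4 1 -5) = Δ·Π!·Σ² = 5/78  (sign -1)
combine: 4πI² = 429·6/143·5/78 = 15/13
take √, sign -1: I = -0.30301841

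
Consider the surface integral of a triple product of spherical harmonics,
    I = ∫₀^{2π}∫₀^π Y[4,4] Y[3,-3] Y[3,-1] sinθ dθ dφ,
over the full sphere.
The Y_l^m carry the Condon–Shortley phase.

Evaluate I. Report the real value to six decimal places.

Checks pass: Σm=0; 10 even; l₃=3∈[1,7].
(2·4+1)(2·3+1)(2·3+1) = 441
Δ: 4! 4! 2! / 11! → 1/34650
sum: t=1:−1/72 t=2:+1/16 t=3:−1/72 = 5/144
3j²(4 3 3; 0 0 0) = Δ·Π!·Σ² = 2/77  (sign -1)
sum: t=0:+1/1152 = 1/1152
3j²(4 3 3; 4 -3 -1) = Δ·Π!·Σ² = 1/33  (sign +1)
combine: 4πI² = 441·2/77·1/33 = 42/121
take √, sign -1: I = -0.16619847

-0.166198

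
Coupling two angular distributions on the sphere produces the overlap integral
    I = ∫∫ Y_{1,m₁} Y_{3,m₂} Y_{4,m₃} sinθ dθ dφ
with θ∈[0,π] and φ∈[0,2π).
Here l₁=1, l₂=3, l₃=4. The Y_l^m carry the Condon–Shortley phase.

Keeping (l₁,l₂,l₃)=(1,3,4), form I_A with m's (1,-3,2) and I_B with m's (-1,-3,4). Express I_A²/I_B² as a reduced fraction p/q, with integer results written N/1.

Shared (l₁,l₂,l₃)=(1,3,4): N and (l;000)² cancel in I_A²/I_B².
A: Δ = 0!·2!·6!/9! = 1/252; Racah Σ t=0..0: t=0:+1/1440 = 1/1440; ⇒ 3j(1 3 4; 1 -3 2)² = 1/252, sgn +1
B: Δ = 0!·2!·6!/9! = 1/252; Racah Σ t=0..0: t=0:+1/1440 = 1/1440; ⇒ 3j(1 3 4; -1 -3 4)² = 1/9, sgn +1
I_A²/I_B² = (1/252)/(1/9) = 1/28

1/28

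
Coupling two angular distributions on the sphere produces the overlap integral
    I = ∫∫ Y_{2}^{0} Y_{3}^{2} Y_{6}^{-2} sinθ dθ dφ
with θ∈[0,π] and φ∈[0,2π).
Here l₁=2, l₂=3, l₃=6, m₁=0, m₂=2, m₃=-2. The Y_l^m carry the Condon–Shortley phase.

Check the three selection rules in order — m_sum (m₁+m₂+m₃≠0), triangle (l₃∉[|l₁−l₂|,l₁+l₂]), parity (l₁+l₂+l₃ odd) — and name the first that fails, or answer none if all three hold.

m₁+m₂+m₃ = 0 + 2 − 2 = 0  ✓
triangle: |2−3|=1 ≤ l₃=6 ≤ 2+3=5  ✗
parity: l₁+l₂+l₃ = 11 is odd

triangle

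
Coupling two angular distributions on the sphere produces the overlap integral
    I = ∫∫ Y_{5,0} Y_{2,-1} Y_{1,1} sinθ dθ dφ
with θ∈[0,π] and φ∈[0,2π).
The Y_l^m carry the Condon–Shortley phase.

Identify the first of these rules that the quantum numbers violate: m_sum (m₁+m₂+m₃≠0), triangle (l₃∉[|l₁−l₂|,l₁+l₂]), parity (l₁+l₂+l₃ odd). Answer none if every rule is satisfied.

Σmᵢ = 0  ✓
l₃∈[|l₁−l₂|,l₁+l₂]=[3,7], have l₃=1  ✗
Σlᵢ = 8 ⇒ even

triangle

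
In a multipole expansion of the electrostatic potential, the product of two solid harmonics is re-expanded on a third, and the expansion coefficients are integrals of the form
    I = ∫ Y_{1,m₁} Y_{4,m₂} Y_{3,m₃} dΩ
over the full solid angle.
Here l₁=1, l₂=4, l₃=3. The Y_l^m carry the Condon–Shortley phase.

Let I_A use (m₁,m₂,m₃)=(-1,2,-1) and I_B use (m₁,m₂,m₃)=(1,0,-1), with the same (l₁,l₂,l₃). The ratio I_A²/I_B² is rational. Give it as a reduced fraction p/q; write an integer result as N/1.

5/2

Shared (l₁,l₂,l₃)=(1,4,3): N and (l;000)² cancel in I_A²/I_B².
A: Δ = 2!·0!·6!/9! = 1/252; Racah Σ t=2..2: t=2:+1/96 = 1/96; ⇒ 3j(1 4 3; -1 2 -1)² = 5/84, sgn +1
B: Δ = 2!·0!·6!/9! = 1/252; Racah Σ t=0..0: t=0:+1/96 = 1/96; ⇒ 3j(1 4 3; 1 0 -1)² = 1/42, sgn +1
I_A²/I_B² = (5/84)/(1/42) = 5/2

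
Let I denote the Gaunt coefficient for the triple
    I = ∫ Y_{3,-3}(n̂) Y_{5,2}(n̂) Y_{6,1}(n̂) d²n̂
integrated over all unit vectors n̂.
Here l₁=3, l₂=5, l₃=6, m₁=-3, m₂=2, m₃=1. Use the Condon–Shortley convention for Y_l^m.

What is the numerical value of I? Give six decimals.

Checks pass: Σm=0; 14 even; l₃=6∈[2,8].
(2·3+1)(2·5+1)(2·6+1) = 1001
Δ: 2! 4! 8! / 15! → 1/675675
sum: t=0:+1/8640 t=1:−1/2304 t=2:+1/8640 = -7/34560
3j²(3 5 6; 0 0 0) = Δ·Π!·Σ² = 7/429  (sign -1)
sum: t=2:+1/34560 = 1/34560
3j²(3 5 6; -3 2 1) = Δ·Π!·Σ² = 7/429  (sign -1)
combine: 4πI² = 1001·7/429·7/429 = 343/1287
take √, sign +1: I = 0.14563067

0.145631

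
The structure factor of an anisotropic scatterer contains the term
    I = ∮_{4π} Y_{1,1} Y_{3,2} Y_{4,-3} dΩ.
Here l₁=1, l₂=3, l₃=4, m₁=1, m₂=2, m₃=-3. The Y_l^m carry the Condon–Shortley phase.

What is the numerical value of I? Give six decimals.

-0.282095

m-sum 0 ✓  L=8 even ✓  2≤4≤4 ✓
Π(2lᵢ+1) = 3×7×9 = 189
triangle coeff Δ(1,3,4) = 1/252
Σ_t [0,0]: t=0:+1/36 = 1/36
(3j)²=4/63 [(1 3 4; 0 0 0)], sign=+1
Σ_t [0,0]: t=0:+1/240 = 1/240
(3j)²=1/12 [(1 3 4; 1 2 -3)], sign=-1
⇒ 4πI² = 1/1
I = (-1)√(1/1/(4π)) = -0.28209479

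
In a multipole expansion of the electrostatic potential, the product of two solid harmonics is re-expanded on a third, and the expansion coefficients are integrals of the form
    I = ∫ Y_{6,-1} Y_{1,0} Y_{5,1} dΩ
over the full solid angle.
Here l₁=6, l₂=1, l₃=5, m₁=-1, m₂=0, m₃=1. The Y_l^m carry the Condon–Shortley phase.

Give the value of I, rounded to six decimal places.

-0.241725

Checks pass: Σm=0; 12 even; l₃=5∈[5,7].
(2·6+1)(2·1+1)(2·5+1) = 429
Δ: 2! 10! 0! / 13! → 1/858
sum: t=1:−1/14400 = -1/14400
3j²(6 1 5; 0 0 0) = Δ·Π!·Σ² = 6/143  (sign +1)
sum: t=1:−1/17280 = -1/17280
3j²(6 1 5; -1 0 1) = Δ·Π!·Σ² = 35/858  (sign -1)
combine: 4πI² = 429·6/143·35/858 = 105/143
take √, sign -1: I = -0.24172507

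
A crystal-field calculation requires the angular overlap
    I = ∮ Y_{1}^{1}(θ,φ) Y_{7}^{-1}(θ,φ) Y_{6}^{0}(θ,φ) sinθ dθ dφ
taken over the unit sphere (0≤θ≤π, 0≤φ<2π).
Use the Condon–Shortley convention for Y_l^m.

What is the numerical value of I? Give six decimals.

-0.185147

m-sum 0 ✓  L=14 even ✓  6≤6≤8 ✓
Π(2lᵢ+1) = 3×15×13 = 585
triangle coeff Δ(1,7,6) = 1/1365
Σ_t [1,1]: t=1:−1/518400 = -1/518400
(3j)²=7/195 [(1 7 6; 0 0 0)], sign=-1
Σ_t [0,0]: t=0:+1/1036800 = 1/1036800
(3j)²=4/195 [(1 7 6; 1 -1 0)], sign=+1
⇒ 4πI² = 28/65
I = (-1)√(28/65/(4π)) = -0.18514731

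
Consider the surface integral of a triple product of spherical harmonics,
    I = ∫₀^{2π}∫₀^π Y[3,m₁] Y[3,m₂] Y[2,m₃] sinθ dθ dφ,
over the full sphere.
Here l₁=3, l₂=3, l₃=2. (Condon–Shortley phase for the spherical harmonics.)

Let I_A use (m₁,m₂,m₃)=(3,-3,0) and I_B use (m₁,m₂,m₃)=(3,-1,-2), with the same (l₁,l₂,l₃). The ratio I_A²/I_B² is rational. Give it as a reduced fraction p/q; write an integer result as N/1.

Same 3,3,2: normalisation and zero-m 3j drop out of the ratio.
A: Δ: 4! 2! 2! / 9! → 1/3780; sum: t=0:+1/96 = 1/96; 3j²(3 3 2; 3 -3 0) = Δ·Π!·Σ² = 5/84  (sign +1)
B: Δ: 4! 2! 2! / 9! → 1/3780; sum: t=0:+1/96 = 1/96; 3j²(3 3 2; 3 -1 -2) = Δ·Π!·Σ² = 1/42  (sign +1)
I_A²/I_B² = (5/84)/(1/42) = 5/2

5/2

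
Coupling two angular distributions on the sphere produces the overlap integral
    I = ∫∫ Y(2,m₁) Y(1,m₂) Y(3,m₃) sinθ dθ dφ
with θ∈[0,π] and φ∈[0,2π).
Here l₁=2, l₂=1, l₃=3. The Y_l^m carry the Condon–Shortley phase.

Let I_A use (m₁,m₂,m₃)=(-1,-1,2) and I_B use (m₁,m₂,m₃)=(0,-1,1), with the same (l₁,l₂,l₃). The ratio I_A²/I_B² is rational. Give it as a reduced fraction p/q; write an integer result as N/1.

5/3

l's match ⇒ only the (l;m) 3-j factors differ between A and B.
A: triangle coeff Δ(2,1,3) = 1/105; Σ_t [0,0]: t=0:+1/12 = 1/12; (3j)²=2/21 [(2 1 3; -1 -1 2)], sign=-1
B: triangle coeff Δ(2,1,3) = 1/105; Σ_t [0,0]: t=0:+1/8 = 1/8; (3j)²=2/35 [(2 1 3; 0 -1 1)], sign=+1
I_A²/I_B² = (2/21)/(2/35) = 5/3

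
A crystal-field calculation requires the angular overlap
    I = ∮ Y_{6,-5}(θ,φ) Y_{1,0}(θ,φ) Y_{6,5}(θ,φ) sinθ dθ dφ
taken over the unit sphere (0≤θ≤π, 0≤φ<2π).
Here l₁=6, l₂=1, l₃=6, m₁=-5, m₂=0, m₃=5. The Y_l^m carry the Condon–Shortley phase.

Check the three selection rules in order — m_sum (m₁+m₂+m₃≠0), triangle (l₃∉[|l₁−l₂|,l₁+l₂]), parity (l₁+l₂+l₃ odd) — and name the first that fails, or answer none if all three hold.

parity

m₁+m₂+m₃ = -5 + 0 + 5 = 0  ✓
triangle: |6−1|=5 ≤ l₃=6 ≤ 6+1=7  ✓
parity: l₁+l₂+l₃ = 13 is odd  ✗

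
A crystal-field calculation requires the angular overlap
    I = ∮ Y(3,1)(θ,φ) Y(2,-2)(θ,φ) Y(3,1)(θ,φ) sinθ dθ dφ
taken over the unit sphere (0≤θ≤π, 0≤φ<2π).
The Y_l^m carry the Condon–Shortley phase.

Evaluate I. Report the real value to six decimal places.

0.206013

Checks pass: Σm=0; 8 even; l₃=3∈[1,5].
(2·3+1)(2·2+1)(2·3+1) = 245
Δ: 2! 4! 2! / 9! → 1/3780
sum: t=0:+1/24 t=1:−1/4 t=2:+1/24 = -1/6
3j²(3 2 3; 0 0 0) = Δ·Π!·Σ² = 4/105  (sign +1)
sum: t=0:+1/16 = 1/16
3j²(3 2 3; 1 -2 1) = Δ·Π!·Σ² = 2/35  (sign +1)
combine: 4πI² = 245·4/105·2/35 = 8/15
take √, sign +1: I = 0.20601291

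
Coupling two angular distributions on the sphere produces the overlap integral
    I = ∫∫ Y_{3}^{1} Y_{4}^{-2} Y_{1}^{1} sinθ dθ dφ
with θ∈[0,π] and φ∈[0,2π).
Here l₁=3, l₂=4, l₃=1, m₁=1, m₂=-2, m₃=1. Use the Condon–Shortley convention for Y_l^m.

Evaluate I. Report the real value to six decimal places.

0.238414

Rules hold: Σm=0, L=8 even, 1≤1≤7.
N = 7·9·3 = 189
Δ = 6!·0!·2!/9! = 1/252
Racah Σ t=3..3: t=3:−1/36 = -1/36
⇒ 3j(3 4 1; 0 0 0)² = 4/63, sgn +1
Racah Σ t=2..2: t=2:+1/96 = 1/96
⇒ 3j(3 4 1; 1 -2 1)² = 5/84, sgn +1
4πI² = N·(3j₀)²·(3jₘ)² = 5/7
I = +1·√(0.714286/4π) = 0.23841361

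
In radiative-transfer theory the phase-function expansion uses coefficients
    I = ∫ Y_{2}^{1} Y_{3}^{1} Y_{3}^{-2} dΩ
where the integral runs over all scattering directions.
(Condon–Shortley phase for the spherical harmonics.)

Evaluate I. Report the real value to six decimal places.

0.162868

Checks pass: Σm=0; 8 even; l₃=3∈[1,5].
(2·2+1)(2·3+1)(2·3+1) = 245
Δ: 2! 2! 4! / 9! → 1/3780
sum: t=0:+1/24 t=1:−1/4 t=2:+1/24 = -1/6
3j²(2 3 3; 0 0 0) = Δ·Π!·Σ² = 4/105  (sign +1)
sum: t=0:+1/48 t=1:−1/12 = -1/16
3j²(2 3 3; 1 1 -2) = Δ·Π!·Σ² = 1/28  (sign +1)
combine: 4πI² = 245·4/105·1/28 = 1/3
take √, sign +1: I = 0.16286750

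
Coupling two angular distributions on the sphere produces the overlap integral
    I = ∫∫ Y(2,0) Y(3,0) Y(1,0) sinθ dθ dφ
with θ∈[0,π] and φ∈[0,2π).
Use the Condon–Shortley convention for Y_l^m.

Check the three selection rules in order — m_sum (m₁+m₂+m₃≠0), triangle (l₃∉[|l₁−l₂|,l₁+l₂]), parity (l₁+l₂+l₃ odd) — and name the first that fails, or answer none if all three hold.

none

azimuthal sum: 0 + 0 + 0 = 0  ✓
1 ≤ 1 ≤ 5 (triangle on l)  ✓
L = 2 + 3 + 1 = 6 (even)  ✓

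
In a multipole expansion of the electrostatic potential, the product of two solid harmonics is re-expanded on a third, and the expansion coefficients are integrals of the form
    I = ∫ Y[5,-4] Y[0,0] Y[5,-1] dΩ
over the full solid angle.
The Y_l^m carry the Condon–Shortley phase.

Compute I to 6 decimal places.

-4 + 0 − 1 = -5 ≠ 0: azimuthal integral kills it; I = 0

0.000000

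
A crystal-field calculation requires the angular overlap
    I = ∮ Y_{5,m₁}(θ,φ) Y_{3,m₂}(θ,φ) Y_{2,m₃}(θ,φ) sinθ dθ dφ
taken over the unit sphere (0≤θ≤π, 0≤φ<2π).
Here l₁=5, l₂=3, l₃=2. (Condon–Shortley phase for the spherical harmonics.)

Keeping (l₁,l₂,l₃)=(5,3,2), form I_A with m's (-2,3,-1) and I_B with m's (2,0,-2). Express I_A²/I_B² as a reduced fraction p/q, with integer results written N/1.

1/5

l's match ⇒ only the (l;m) 3-j factors differ between A and B.
A: triangle coeff Δ(5,3,2) = 1/2310; Σ_t [6,6]: t=6:+1/4320 = 1/4320; (3j)²=1/330 [(5 3 2; -2 3 -1)], sign=-1
B: triangle coeff Δ(5,3,2) = 1/2310; Σ_t [3,3]: t=3:−1/864 = -1/864; (3j)²=1/66 [(5 3 2; 2 0 -2)], sign=-1
I_A²/I_B² = (1/330)/(1/66) = 1/5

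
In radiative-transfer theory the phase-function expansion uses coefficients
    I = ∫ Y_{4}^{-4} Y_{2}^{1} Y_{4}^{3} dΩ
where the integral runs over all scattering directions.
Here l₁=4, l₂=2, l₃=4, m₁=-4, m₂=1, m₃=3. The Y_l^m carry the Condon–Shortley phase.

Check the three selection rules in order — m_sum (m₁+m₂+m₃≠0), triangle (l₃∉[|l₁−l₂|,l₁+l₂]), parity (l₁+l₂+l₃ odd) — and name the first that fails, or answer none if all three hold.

none

azimuthal sum: -4 + 1 + 3 = 0  ✓
2 ≤ 4 ≤ 6 (triangle on l)  ✓
L = 4 + 2 + 4 = 10 (even)  ✓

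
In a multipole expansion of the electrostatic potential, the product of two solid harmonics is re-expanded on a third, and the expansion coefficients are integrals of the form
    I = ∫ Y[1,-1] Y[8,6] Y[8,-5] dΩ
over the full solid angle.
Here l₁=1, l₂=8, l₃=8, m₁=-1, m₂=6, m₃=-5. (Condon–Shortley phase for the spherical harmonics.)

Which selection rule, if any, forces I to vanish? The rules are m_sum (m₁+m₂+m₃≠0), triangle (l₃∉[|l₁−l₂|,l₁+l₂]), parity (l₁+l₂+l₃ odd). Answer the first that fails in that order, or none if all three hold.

azimuthal sum: -1 + 6 − 5 = 0  ✓
7 ≤ 8 ≤ 9 (triangle on l)  ✓
L = 1 + 8 + 8 = 17 (odd)  ✗

parity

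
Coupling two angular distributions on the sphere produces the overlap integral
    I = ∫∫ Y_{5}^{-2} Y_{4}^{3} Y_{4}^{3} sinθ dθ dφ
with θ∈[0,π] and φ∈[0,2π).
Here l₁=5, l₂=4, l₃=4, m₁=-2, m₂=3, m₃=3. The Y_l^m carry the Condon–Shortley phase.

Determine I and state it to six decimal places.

Σmᵢ = 4 ≠ 0, so the φ-integral vanishes; I = 0

0.000000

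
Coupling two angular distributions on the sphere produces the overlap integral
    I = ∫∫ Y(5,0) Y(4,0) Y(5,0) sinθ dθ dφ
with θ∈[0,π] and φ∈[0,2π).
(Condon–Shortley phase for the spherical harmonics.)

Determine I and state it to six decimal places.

Checks pass: Σm=0; 14 even; l₃=5∈[1,9].
(2·5+1)(2·4+1)(2·5+1) = 1089
Δ: 4! 6! 4! / 15! → 1/3153150
sum: t=0:+1/69120 t=1:−1/1728 t=2:+1/576 t=3:−1/1728 t=4:+1/69120 = 7/11520
3j²(5 4 5; 0 0 0) = Δ·Π!·Σ² = 2/143  (sign -1)
(m-triple is (0,0,0) — same symbol as above.)
combine: 4πI² = 1089·2/143·2/143 = 36/169
take √, sign +1: I = 0.13019760

0.130198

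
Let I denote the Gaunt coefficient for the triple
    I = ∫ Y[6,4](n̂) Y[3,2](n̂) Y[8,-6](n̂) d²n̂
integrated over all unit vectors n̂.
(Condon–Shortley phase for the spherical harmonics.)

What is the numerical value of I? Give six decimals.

Σlᵢ=17 odd — θ-integrand is odd under cosθ→−cosθ; I=0

0.000000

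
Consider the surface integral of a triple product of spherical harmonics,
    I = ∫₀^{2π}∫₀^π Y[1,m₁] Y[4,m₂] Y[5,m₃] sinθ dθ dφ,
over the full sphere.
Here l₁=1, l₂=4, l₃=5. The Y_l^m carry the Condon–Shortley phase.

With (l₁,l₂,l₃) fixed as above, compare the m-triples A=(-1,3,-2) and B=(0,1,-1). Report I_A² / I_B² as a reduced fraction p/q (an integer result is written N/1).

l's match ⇒ only the (l;m) 3-j factors differ between A and B.
A: triangle coeff Δ(1,4,5) = 1/495; Σ_t [0,0]: t=0:+1/10080 = 1/10080; (3j)²=1/165 [(1 4 5; -1 3 -2)], sign=-1
B: triangle coeff Δ(1,4,5) = 1/495; Σ_t [0,0]: t=0:+1/720 = 1/720; (3j)²=8/165 [(1 4 5; 0 1 -1)], sign=+1
I_A²/I_B² = (1/165)/(8/165) = 1/8

1/8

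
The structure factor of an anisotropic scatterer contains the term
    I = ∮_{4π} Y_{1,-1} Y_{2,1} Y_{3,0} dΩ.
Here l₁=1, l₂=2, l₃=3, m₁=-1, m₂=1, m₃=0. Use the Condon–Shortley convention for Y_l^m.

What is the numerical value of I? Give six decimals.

0.143048

Rules hold: Σm=0, L=6 even, 1≤3≤3.
N = 3·5·7 = 105
Δ = 0!·2!·4!/7! = 1/105
Racah Σ t=0..0: t=0:+1/4 = 1/4
⇒ 3j(1 2 3; 0 0 0)² = 3/35, sgn -1
Racah Σ t=0..0: t=0:+1/12 = 1/12
⇒ 3j(1 2 3; -1 1 0)² = 1/35, sgn -1
4πI² = N·(3j₀)²·(3jₘ)² = 9/35
I = +1·√(0.257143/4π) = 0.14304817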